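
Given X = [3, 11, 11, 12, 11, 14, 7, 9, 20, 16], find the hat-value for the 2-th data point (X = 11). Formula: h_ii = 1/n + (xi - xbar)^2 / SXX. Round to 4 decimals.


Compute xbar = 11.4000 with n = 10 observations.
SXX = 198.4000.
Leverage = 1/10 + (11 - 11.4000)^2/198.4000 = 0.1008.

0.1008


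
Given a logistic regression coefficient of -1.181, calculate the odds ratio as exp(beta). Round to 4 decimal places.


exp(-1.181) = 0.3070.
So the odds ratio is 0.3070.

0.3070


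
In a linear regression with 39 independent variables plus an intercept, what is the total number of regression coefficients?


Total coefficients = number of predictors + 1 (for the intercept).
= 39 + 1 = 40.

40


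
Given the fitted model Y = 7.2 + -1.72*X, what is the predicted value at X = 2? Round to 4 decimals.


Plug X = 2 into Y = 7.2 + -1.72*X:
Y = 7.2 + -3.4400 = 3.7600.

3.7600


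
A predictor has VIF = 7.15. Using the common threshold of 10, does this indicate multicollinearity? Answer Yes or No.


Compare VIF = 7.15 to the threshold of 10.
7.15 < 10, so the answer is No.

No


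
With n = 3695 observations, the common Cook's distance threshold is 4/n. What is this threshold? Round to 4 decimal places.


Using the rule of thumb:
Threshold = 4 / 3695 = 0.0011.

0.0011


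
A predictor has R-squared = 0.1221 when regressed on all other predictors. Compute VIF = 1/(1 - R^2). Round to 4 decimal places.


Using VIF = 1/(1 - R^2_j):
1 - 0.1221 = 0.8779.
VIF = 1.1391.

1.1391


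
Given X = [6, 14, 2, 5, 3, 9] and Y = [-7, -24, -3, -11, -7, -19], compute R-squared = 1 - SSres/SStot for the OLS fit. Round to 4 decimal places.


After computing the OLS fit (b0=-0.5333, b1=-1.7385):
SSres = 30.1641, SStot = 324.8333.
R^2 = 1 - 30.1641/324.8333 = 0.9071.

0.9071


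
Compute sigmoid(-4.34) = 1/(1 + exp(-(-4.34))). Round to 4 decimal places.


First, exp(4.3400) = 76.7075.
Then sigma(z) = 1/(1 + 76.7075) = 0.0129.

0.0129


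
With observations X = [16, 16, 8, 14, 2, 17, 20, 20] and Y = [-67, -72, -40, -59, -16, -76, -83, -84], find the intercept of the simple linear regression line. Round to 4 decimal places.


First find the slope: b1 = -3.7708.
Means: xbar = 14.1250, ybar = -62.1250.
b0 = ybar - b1 * xbar = -62.1250 - -3.7708 * 14.1250 = -8.8624.

-8.8624


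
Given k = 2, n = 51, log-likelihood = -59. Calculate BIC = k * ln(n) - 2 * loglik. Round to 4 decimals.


ln(51) = 3.931826.
k * ln(n) = 2 * 3.931826 = 7.863652.
-2L = 118.
BIC = 7.863652 + 118 = 125.863652, which rounds to 125.8637.

125.8637


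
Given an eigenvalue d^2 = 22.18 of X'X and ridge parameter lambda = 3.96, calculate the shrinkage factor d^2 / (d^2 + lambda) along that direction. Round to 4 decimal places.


d^2 + lambda = 22.18 + 3.96 = 26.1400.
Shrinkage factor = 22.18/26.1400 = 0.8485.

0.8485


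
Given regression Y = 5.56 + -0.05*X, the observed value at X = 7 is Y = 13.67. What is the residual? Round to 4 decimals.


Compute yhat = 5.56 + (-0.05)(7) = 5.2100.
Residual = actual - predicted = 13.67 - 5.2100 = 8.4600.

8.4600


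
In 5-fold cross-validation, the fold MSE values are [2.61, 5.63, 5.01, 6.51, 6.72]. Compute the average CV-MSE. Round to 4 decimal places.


Total MSE across folds = 26.4800.
CV-MSE = 26.4800/5 = 5.2960.

5.2960


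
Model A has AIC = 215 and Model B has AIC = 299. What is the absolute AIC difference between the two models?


Absolute difference = |215 - 299| = 84.
The model with lower AIC (A) is preferred.

84


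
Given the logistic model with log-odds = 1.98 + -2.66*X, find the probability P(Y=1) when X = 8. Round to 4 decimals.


Linear predictor: z = 1.98 + -2.66 * 8 = -19.3000.
P = 1/(1 + exp(19.3000)) = 1/(1 + 240925905.9516) = 0.0000.

0.0000


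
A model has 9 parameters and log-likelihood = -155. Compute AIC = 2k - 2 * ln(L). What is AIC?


Compute:
2k = 2*9 = 18.
-2*loglik = -2*(-155) = 310.
AIC = 18 + 310 = 328.

328


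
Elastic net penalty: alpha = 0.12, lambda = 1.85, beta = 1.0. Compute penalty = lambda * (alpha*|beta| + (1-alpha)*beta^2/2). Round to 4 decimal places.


L1 component = 0.12 * |1.0| = 0.1200.
L2 component = 0.88 * 1.0^2 / 2 = 0.4400.
Penalty = 1.85 * (0.1200 + 0.4400) = 1.85 * 0.5600 = 1.0360.

1.0360


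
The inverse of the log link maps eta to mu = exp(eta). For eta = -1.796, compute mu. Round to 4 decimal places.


The inverse log link gives:
mu = exp(-1.796) = 0.1660.

0.1660


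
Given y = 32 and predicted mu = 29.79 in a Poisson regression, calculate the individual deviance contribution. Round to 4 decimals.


First: ln(32/29.79) = 0.071563.
Then: 32 * 0.071563 = 2.290016.
y - mu = 32 - 29.79 = 2.21.
D = 2(2.290016 - 2.21) = 0.160032, which rounds to 0.1600.

0.1600


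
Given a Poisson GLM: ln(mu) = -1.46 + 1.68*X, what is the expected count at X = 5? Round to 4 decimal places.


eta = -1.46 + 1.68 * 5 = 6.9400.
mu = exp(6.9400) = 1032.7702.

1032.7702


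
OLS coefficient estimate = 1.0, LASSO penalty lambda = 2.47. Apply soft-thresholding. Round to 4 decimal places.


|beta_OLS| = 1.0.
lambda = 2.47.
Since |beta| <= lambda, the coefficient is set to 0.
Result = 0.0000.

0.0000


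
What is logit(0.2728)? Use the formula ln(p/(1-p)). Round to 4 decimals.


The odds are p/(1-p) = 0.2728 / 0.7272 = 0.3751.
logit(p) = ln(0.3751) = -0.9805.

-0.9805


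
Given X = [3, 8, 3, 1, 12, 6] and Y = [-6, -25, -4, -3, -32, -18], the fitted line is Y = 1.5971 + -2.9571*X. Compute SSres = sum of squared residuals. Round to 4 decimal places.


Compute predicted values, then residuals = yi - yhat_i.
Residuals: [1.2742, -2.9403, 3.2742, -1.6400, 1.8881, -1.8545].
SSres = sum(residual^2) = 30.6830.

30.6830


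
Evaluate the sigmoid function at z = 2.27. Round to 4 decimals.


Compute exp(-2.2700) = 0.1033.
Sigmoid = 1 / (1 + 0.1033) = 1 / 1.1033 = 0.9064.

0.9064


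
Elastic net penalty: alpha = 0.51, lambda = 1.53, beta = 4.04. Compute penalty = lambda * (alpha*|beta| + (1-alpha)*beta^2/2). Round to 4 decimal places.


L1 component = 0.51 * |4.04| = 2.0604.
L2 component = 0.49 * 4.04^2 / 2 = 3.9988.
Penalty = 1.53 * (2.0604 + 3.9988) = 1.53 * 6.0592 = 9.2706.

9.2706


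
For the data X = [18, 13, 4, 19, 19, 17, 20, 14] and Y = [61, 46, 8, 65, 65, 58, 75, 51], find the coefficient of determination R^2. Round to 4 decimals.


The fitted line is Y = -6.1778 + 3.8582*X.
SSres = 47.9768, SStot = 2935.8750.
R^2 = 1 - SSres/SStot = 0.9837.

0.9837


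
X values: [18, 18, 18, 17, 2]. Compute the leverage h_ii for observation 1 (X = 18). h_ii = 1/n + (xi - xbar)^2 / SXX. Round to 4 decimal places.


n = 5, xbar = 14.6000.
SXX = sum((xi - xbar)^2) = 199.2000.
h = 1/5 + (18 - 14.6000)^2 / 199.2000 = 0.2580.

0.2580


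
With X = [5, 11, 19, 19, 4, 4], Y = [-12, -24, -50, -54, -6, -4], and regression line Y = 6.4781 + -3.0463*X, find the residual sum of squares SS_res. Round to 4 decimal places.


Predicted values from Y = 6.4781 + -3.0463*X.
Residuals: [-3.2466, 3.0312, 1.4016, -2.5984, -0.2929, 1.7071].
SSres = 31.4447.

31.4447


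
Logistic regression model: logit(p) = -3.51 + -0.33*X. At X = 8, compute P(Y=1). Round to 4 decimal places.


z = -3.51 + -0.33 * 8 = -6.1500.
Sigmoid: P = 1 / (1 + exp(6.1500)) = 0.0021.

0.0021


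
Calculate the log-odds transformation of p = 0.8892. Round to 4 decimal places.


1 - p = 0.1108.
p/(1-p) = 8.0253.
logit = ln(8.0253) = 2.0826.

2.0826


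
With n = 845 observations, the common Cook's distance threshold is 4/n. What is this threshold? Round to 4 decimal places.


Cook's distance cutoff = 4/n = 4/845.
= 0.0047.

0.0047


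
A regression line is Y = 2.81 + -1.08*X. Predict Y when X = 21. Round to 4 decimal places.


Predicted value:
Y = 2.81 + (-1.08)(21) = 2.81 + -22.6800 = -19.8700.

-19.8700


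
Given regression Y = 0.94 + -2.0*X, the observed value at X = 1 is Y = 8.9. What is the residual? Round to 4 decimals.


Compute yhat = 0.94 + (-2.0)(1) = -1.0600.
Residual = actual - predicted = 8.9 - -1.0600 = 9.9600.

9.9600


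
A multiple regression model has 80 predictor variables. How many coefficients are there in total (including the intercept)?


Including the intercept, the model has 80 predictor coefficients + 1 intercept.
Total = 81.

81


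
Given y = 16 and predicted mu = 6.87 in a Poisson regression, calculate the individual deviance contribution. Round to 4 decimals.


y/mu = 16/6.87 = 2.328967 (approx.), and ln(16/6.87) = 0.845425.
y * ln(y/mu) = 16 * 0.845425 = 13.526800.
y - mu = 9.13.
D = 2 * (13.526800 - 9.13) = 8.793600, which rounds to 8.7936.

8.7936


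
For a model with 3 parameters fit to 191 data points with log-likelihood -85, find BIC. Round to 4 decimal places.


k * ln(n) = 3 * ln(191) = 3 * 5.252273 = 15.756819.
-2 * loglik = -2 * (-85) = 170.
BIC = 15.756819 + 170 = 185.756819, which rounds to 185.7568.

185.7568


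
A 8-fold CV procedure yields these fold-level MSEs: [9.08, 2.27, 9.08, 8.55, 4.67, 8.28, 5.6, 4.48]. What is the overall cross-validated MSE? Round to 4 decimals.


Total MSE across folds = 52.0100.
CV-MSE = 52.0100/8 = 6.5013.

6.5013


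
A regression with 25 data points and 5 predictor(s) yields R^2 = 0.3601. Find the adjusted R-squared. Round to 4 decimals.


Plug in: Adj R^2 = 1 - (1 - 0.3601) * 24/19.
= 1 - 0.6399 * 24/19
= 1 - 15.3576 / 19
= 1 - 0.8083 = 0.1917.

0.1917


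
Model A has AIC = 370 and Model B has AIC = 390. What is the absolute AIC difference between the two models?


|AIC_A - AIC_B| = |370 - 390| = 20.
Model A is preferred (lower AIC).

20


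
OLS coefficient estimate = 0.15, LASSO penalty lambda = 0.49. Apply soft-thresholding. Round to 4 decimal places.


Check: |0.15| = 0.15 vs lambda = 0.49.
Since |beta| <= lambda, the coefficient is set to 0.
Soft-thresholded coefficient = 0.0000.

0.0000


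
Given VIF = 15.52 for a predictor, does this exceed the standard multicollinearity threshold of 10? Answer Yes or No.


Compare VIF = 15.52 to the threshold of 10.
15.52 >= 10, so the answer is Yes.

Yes


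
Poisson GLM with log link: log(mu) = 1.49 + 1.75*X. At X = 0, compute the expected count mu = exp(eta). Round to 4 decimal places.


eta = 1.49 + 1.75 * 0 = 1.4900.
mu = exp(1.4900) = 4.4371.

4.4371


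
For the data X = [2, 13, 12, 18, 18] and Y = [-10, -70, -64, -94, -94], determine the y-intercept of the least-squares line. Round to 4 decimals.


Compute b1 = -5.2500 from the OLS formula.
With xbar = 12.6000 and ybar = -66.4000, the intercept is:
b0 = -66.4000 - -5.2500 * 12.6000 = -0.2500.

-0.2500


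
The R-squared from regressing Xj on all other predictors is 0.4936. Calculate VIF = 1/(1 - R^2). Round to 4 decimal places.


VIF = 1 / (1 - 0.4936).
= 1 / 0.5064 = 1.9747.

1.9747


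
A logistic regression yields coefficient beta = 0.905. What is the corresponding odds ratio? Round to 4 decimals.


The odds ratio is computed as:
OR = e^(0.905) = 2.4719.

2.4719


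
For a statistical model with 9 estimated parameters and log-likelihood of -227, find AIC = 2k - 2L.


Compute:
2k = 2*9 = 18.
-2*loglik = -2*(-227) = 454.
AIC = 18 + 454 = 472.

472


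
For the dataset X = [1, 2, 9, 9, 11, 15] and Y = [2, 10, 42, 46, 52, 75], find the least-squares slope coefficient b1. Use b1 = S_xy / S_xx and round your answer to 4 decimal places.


First compute the means: xbar = 7.8333, ybar = 37.8333.
Then S_xx = sum((xi - xbar)^2) = 144.8333.
S_xy = sum((xi - xbar)(yi - ybar)) = 732.8333.
b1 = S_xy / S_xx = 732.8333 / 144.8333 = 5.0598.

5.0598


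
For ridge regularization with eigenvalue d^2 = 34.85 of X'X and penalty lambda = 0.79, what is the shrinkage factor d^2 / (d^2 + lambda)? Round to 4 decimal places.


Denominator = d^2 + lambda = 34.85 + 0.79 = 35.6400.
Shrinkage = 34.85 / 35.6400 = 0.9778.

0.9778


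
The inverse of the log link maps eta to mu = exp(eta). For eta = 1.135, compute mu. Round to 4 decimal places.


mu = exp(eta) = exp(1.135).
= 3.1112.

3.1112


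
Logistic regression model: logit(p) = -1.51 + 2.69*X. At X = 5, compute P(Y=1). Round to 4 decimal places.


Compute z = -1.51 + (2.69)(5) = 11.9400.
exp(-z) = 0.0000.
P = 1/(1 + 0.0000) = 1.0000.

1.0000


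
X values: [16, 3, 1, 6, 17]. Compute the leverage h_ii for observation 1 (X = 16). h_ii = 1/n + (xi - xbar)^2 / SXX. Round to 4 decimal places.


n = 5, xbar = 8.6000.
SXX = sum((xi - xbar)^2) = 221.2000.
h = 1/5 + (16 - 8.6000)^2 / 221.2000 = 0.4476.

0.4476


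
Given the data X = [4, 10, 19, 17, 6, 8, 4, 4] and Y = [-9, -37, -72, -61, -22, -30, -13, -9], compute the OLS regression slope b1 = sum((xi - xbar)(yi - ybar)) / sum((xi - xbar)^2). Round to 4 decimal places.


First compute the means: xbar = 9.0000, ybar = -31.6250.
Then S_xx = sum((xi - xbar)^2) = 250.0000.
S_xy = sum((xi - xbar)(yi - ybar)) = -994.0000.
b1 = S_xy / S_xx = -994.0000 / 250.0000 = -3.9760.

-3.9760


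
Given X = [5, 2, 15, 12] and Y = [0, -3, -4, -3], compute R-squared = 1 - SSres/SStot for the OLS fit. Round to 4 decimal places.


After computing the OLS fit (b0=-1.1743, b1=-0.1560):
SSres = 6.3486, SStot = 9.0000.
R^2 = 1 - 6.3486/9.0000 = 0.2946.

0.2946


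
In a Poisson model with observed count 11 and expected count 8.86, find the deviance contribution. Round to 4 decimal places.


First: ln(11/8.86) = 0.216349.
Then: 11 * 0.216349 = 2.379839.
y - mu = 11 - 8.86 = 2.14.
D = 2(2.379839 - 2.14) = 0.479678, which rounds to 0.4797.

0.4797


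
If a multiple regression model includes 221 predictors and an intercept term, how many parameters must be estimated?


Each predictor gets one coefficient, plus one intercept.
Total parameters = 221 + 1 = 222.

222


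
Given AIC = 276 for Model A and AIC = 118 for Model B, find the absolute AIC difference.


Absolute difference = |276 - 118| = 158.
The model with lower AIC (B) is preferred.

158


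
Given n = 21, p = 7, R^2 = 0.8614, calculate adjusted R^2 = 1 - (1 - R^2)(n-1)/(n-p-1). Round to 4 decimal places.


Plug in: Adj R^2 = 1 - (1 - 0.8614) * 20/13.
= 1 - 0.1386 * 20/13
= 1 - 2.7720 / 13
= 1 - 0.2132 = 0.7868.

0.7868


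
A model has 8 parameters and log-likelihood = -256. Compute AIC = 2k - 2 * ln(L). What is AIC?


Compute:
2k = 2*8 = 16.
-2*loglik = -2*(-256) = 512.
AIC = 16 + 512 = 528.

528


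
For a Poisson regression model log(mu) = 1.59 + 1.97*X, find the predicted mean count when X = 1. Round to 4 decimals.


Linear predictor: eta = 1.59 + (1.97)(1) = 3.5600.
Expected count: mu = exp(3.5600) = 35.1632.

35.1632


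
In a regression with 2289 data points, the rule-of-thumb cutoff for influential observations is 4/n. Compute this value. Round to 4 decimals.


Cook's distance cutoff = 4/n = 4/2289.
= 0.0017.

0.0017


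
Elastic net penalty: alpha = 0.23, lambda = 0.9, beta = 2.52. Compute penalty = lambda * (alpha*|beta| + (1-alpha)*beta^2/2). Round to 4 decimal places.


L1 component = 0.23 * |2.52| = 0.5796.
L2 component = 0.77 * 2.52^2 / 2 = 2.4449.
Penalty = 0.9 * (0.5796 + 2.4449) = 0.9 * 3.0245 = 2.7221.

2.7221


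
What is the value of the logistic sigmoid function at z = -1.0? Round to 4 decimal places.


First, exp(1.0000) = 2.7183.
Then sigma(z) = 1/(1 + 2.7183) = 0.2689.

0.2689


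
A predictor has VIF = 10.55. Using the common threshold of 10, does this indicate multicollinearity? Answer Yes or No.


Compare VIF = 10.55 to the threshold of 10.
10.55 >= 10, so the answer is Yes.

Yes


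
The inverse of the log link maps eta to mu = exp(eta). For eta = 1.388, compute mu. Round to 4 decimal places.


mu = exp(eta) = exp(1.388).
= 4.0068.

4.0068


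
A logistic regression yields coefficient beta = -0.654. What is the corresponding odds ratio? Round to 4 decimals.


The odds ratio is computed as:
OR = e^(-0.654) = 0.5200.

0.5200


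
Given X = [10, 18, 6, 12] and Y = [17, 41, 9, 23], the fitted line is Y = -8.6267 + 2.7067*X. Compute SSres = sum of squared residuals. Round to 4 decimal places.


For each point, residual = actual - predicted.
Residuals: [-1.4403, 0.9061, 1.3865, -0.8537].
Sum of squared residuals = 5.5467.

5.5467


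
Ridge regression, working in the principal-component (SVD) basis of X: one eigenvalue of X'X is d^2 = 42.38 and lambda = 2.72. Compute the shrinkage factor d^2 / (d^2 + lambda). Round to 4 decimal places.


Compute the denominator: 42.38 + 2.72 = 45.1000.
Shrinkage factor = 42.38 / 45.1000 = 0.9397.

0.9397


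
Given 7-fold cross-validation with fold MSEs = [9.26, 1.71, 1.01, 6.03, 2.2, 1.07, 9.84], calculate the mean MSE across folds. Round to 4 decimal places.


Add all fold MSEs: 31.1200.
Divide by k = 7: 31.1200/7 = 4.4457.

4.4457


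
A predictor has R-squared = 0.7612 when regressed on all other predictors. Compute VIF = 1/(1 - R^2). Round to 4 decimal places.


Using VIF = 1/(1 - R^2_j):
1 - 0.7612 = 0.2388.
VIF = 4.1876.

4.1876


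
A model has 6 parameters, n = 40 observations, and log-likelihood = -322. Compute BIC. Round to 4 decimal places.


k * ln(n) = 6 * ln(40) = 6 * 3.688879 = 22.133274.
-2 * loglik = -2 * (-322) = 644.
BIC = 22.133274 + 644 = 666.133274, which rounds to 666.1333.

666.1333


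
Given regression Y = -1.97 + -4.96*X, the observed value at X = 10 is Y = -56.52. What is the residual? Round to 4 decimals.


Compute yhat = -1.97 + (-4.96)(10) = -51.5700.
Residual = actual - predicted = -56.52 - -51.5700 = -4.9500.

-4.9500


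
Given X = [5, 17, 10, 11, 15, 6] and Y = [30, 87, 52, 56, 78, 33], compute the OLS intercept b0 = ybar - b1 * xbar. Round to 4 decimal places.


The slope is b1 = 4.8441.
Sample means are xbar = 10.6667 and ybar = 56.0000.
Intercept: b0 = 56.0000 - (4.8441)(10.6667) = 4.3294.

4.3294


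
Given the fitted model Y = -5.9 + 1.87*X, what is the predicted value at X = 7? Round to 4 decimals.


Substitute X = 7 into the equation:
Y = -5.9 + 1.87 * 7 = -5.9 + 13.0900 = 7.1900.

7.1900


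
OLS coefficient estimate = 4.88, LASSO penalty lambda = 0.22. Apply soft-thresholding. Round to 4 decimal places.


|beta_OLS| = 4.88.
lambda = 0.22.
Since |beta| > lambda, coefficient = sign(beta)*(|beta| - lambda) = 4.6600.
Result = 4.6600.

4.6600


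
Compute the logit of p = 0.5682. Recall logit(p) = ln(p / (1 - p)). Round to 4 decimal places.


1 - p = 0.4318.
p/(1-p) = 1.3159.
logit = ln(1.3159) = 0.2745.

0.2745


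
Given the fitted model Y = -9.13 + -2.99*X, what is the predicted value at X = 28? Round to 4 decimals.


Plug X = 28 into Y = -9.13 + -2.99*X:
Y = -9.13 + -83.7200 = -92.8500.

-92.8500


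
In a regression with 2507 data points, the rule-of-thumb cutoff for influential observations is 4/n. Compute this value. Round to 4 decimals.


Cook's distance cutoff = 4/n = 4/2507.
= 0.0016.

0.0016


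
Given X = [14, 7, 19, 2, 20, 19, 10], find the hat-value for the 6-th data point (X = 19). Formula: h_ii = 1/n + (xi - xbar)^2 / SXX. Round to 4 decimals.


Compute xbar = 13.0000 with n = 7 observations.
SXX = 288.0000.
Leverage = 1/7 + (19 - 13.0000)^2/288.0000 = 0.2679.

0.2679


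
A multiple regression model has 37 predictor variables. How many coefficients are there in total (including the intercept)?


Including the intercept, the model has 37 predictor coefficients + 1 intercept.
Total = 38.

38


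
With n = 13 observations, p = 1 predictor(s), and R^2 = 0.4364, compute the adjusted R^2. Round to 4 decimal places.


Plug in: Adj R^2 = 1 - (1 - 0.4364) * 12/11.
= 1 - 0.5636 * 12/11
= 1 - 6.7632 / 11
= 1 - 0.6148 = 0.3852.

0.3852


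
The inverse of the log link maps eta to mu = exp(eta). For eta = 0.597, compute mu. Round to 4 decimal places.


The inverse log link gives:
mu = exp(0.597) = 1.8167.

1.8167


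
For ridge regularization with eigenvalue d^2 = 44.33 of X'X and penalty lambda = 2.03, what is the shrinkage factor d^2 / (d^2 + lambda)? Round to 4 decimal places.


Denominator = d^2 + lambda = 44.33 + 2.03 = 46.3600.
Shrinkage = 44.33 / 46.3600 = 0.9562.

0.9562


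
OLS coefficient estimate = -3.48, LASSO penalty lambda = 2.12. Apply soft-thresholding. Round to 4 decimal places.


Check: |-3.48| = 3.48 vs lambda = 2.12.
Since |beta| > lambda, coefficient = sign(beta)*(|beta| - lambda) = -1.3600.
Soft-thresholded coefficient = -1.3600.

-1.3600


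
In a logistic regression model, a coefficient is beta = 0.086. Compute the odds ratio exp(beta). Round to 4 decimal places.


exp(0.086) = 1.0898.
So the odds ratio is 1.0898.

1.0898


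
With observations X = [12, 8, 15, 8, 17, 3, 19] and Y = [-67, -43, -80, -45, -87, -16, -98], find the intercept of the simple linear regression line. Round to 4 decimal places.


Compute b1 = -5.0636 from the OLS formula.
With xbar = 11.7143 and ybar = -62.2857, the intercept is:
b0 = -62.2857 - -5.0636 * 11.7143 = -2.9693.

-2.9693


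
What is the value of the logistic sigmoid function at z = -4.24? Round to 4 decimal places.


exp(4.2400) = 69.4079.
1 + exp(-z) = 70.4079.
sigmoid = 1/70.4079 = 0.0142.

0.0142


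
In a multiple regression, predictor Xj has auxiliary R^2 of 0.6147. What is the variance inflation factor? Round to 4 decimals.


VIF = 1 / (1 - 0.6147).
= 1 / 0.3853 = 2.5954.

2.5954


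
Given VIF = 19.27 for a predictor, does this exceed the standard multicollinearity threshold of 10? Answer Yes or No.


Compare VIF = 19.27 to the threshold of 10.
19.27 >= 10, so the answer is Yes.

Yes


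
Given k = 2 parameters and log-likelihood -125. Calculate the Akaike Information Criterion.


AIC = 2*2 - 2*(-125).
= 4 + 250 = 254.

254


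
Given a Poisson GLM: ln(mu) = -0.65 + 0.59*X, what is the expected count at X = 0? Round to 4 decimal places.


Compute eta = -0.65 + 0.59 * 0 = -0.6500.
Apply inverse link: mu = e^-0.6500 = 0.5220.

0.5220


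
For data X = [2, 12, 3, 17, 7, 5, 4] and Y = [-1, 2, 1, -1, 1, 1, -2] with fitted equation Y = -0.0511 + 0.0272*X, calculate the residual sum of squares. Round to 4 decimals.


Compute predicted values, then residuals = yi - yhat_i.
Residuals: [-1.0033, 1.7247, 0.9695, -1.4113, 0.8607, 0.9151, -2.0577].
SSres = sum(residual^2) = 12.7252.

12.7252


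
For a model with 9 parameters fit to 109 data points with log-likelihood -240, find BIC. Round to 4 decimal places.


k * ln(n) = 9 * ln(109) = 9 * 4.691348 = 42.222132.
-2 * loglik = -2 * (-240) = 480.
BIC = 42.222132 + 480 = 522.222132, which rounds to 522.2221.

522.2221


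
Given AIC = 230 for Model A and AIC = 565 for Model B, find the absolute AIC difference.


Compute |230 - 565| = 335.
Model A has the smaller AIC.

335


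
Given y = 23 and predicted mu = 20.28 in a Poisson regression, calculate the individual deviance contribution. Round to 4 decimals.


First: ln(23/20.28) = 0.125859.
Then: 23 * 0.125859 = 2.894757.
y - mu = 23 - 20.28 = 2.72.
D = 2(2.894757 - 2.72) = 0.349514, which rounds to 0.3495.

0.3495


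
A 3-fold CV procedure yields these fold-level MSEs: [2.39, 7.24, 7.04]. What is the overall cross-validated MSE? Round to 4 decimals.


Sum of fold MSEs = 16.6700.
Average = 16.6700 / 3 = 5.5567.

5.5567


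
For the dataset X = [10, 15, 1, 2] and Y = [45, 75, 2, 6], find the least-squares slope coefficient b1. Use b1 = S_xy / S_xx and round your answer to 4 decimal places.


Calculate xbar = 7.0000, ybar = 32.0000.
S_xx = 134.0000, S_xy = 693.0000.
Using b1 = S_xy / S_xx = 693.0000 / 134.0000, we get b1 = 5.1716.

5.1716


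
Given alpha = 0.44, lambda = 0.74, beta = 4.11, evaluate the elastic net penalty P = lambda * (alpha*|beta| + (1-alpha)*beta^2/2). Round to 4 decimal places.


alpha * |beta| = 0.44 * 4.11 = 1.8084.
(1-alpha) * beta^2/2 = 0.56 * 16.8921/2 = 4.7298.
Total = 0.74 * (1.8084 + 4.7298) = 4.8383.

4.8383


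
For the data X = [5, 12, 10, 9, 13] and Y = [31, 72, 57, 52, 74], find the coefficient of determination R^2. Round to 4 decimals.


The fitted line is Y = 2.5928 + 5.5722*X.
SSres = 10.0979, SStot = 1214.8000.
R^2 = 1 - SSres/SStot = 0.9917.

0.9917


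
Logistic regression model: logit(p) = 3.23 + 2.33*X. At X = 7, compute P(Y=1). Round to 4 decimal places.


Linear predictor: z = 3.23 + 2.33 * 7 = 19.5400.
P = 1/(1 + exp(-19.5400)) = 1/(1 + 0.0000) = 1.0000.

1.0000


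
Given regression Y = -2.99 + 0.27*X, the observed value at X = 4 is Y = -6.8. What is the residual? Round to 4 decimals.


Predicted = -2.99 + 0.27 * 4 = -1.9100.
Residual = -6.8 - -1.9100 = -4.8900.

-4.8900


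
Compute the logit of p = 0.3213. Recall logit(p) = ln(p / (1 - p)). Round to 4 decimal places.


1 - p = 0.6787.
p/(1-p) = 0.4734.
logit = ln(0.4734) = -0.7478.

-0.7478


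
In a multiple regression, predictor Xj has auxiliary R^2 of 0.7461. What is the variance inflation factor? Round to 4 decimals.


VIF = 1 / (1 - 0.7461).
= 1 / 0.2539 = 3.9386.

3.9386


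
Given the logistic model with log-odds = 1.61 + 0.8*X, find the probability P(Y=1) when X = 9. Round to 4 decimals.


z = 1.61 + 0.8 * 9 = 8.8100.
Sigmoid: P = 1 / (1 + exp(-8.8100)) = 0.9999.

0.9999


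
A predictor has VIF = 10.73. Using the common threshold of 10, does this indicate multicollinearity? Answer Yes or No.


The threshold is 10.
VIF = 10.73 is >= 10.
Multicollinearity indication: Yes.

Yes


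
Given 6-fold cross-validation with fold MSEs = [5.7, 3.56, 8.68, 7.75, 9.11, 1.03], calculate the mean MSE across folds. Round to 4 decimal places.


Total MSE across folds = 35.8300.
CV-MSE = 35.8300/6 = 5.9717.

5.9717


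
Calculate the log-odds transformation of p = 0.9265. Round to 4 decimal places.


The odds are p/(1-p) = 0.9265 / 0.0735 = 12.6054.
logit(p) = ln(12.6054) = 2.5341.

2.5341


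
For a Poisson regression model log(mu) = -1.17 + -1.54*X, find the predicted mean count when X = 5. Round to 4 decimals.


eta = -1.17 + -1.54 * 5 = -8.8700.
mu = exp(-8.8700) = 0.0001.

0.0001


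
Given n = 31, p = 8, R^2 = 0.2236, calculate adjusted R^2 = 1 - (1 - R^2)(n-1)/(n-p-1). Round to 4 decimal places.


Plug in: Adj R^2 = 1 - (1 - 0.2236) * 30/22.
= 1 - 0.7764 * 30/22
= 1 - 23.2920 / 22
= 1 - 1.0587 = -0.0587.

-0.0587


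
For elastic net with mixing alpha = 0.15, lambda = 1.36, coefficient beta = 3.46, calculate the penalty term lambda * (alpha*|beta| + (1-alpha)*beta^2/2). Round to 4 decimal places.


L1 component = 0.15 * |3.46| = 0.5190.
L2 component = 0.85 * 3.46^2 / 2 = 5.0879.
Penalty = 1.36 * (0.5190 + 5.0879) = 1.36 * 5.6069 = 7.6254.

7.6254


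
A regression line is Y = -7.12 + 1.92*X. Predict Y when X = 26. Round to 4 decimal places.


Predicted value:
Y = -7.12 + (1.92)(26) = -7.12 + 49.9200 = 42.8000.

42.8000


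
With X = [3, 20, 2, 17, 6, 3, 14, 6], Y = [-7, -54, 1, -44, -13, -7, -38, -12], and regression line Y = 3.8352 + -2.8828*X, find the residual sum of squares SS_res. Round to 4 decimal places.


Compute predicted values, then residuals = yi - yhat_i.
Residuals: [-2.1868, -0.1792, 2.9304, 1.1724, 0.4616, -2.1868, -1.4760, 1.4616].
SSres = sum(residual^2) = 24.0860.

24.0860


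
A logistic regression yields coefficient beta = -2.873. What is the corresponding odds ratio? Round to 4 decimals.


Odds ratio = exp(beta) = exp(-2.873).
= 0.0565.

0.0565


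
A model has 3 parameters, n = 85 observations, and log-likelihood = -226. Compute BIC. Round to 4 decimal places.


ln(85) = 4.442651.
k * ln(n) = 3 * 4.442651 = 13.327953.
-2L = 452.
BIC = 13.327953 + 452 = 465.327953, which rounds to 465.3280.

465.3280


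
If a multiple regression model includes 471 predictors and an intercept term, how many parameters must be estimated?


Total coefficients = number of predictors + 1 (for the intercept).
= 471 + 1 = 472.

472


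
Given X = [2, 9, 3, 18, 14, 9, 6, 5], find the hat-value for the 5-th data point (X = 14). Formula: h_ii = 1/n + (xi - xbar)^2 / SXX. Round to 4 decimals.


Compute xbar = 8.2500 with n = 8 observations.
SXX = 211.5000.
Leverage = 1/8 + (14 - 8.2500)^2/211.5000 = 0.2813.

0.2813


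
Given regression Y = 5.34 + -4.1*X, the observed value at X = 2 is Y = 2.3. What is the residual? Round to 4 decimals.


Predicted = 5.34 + -4.1 * 2 = -2.8600.
Residual = 2.3 - -2.8600 = 5.1600.

5.1600


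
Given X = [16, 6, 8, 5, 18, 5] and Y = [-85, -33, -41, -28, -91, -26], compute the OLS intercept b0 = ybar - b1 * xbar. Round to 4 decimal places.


The slope is b1 = -5.0512.
Sample means are xbar = 9.6667 and ybar = -50.6667.
Intercept: b0 = -50.6667 - (-5.0512)(9.6667) = -1.8386.

-1.8386


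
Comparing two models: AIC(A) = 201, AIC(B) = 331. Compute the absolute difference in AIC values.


Absolute difference = |201 - 331| = 130.
The model with lower AIC (A) is preferred.

130


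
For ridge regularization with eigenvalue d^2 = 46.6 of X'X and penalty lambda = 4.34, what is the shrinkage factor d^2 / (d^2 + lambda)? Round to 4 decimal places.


Denominator = d^2 + lambda = 46.6 + 4.34 = 50.9400.
Shrinkage = 46.6 / 50.9400 = 0.9148.

0.9148


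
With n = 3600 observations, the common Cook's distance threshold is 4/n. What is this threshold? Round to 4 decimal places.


Using the rule of thumb:
Threshold = 4 / 3600 = 0.0011.

0.0011


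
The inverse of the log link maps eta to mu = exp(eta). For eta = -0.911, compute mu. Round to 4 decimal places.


Apply the inverse link:
mu = e^-0.911 = 0.4021.

0.4021


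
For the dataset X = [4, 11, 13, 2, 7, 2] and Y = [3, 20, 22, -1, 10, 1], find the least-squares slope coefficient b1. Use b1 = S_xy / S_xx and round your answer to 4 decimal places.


Calculate xbar = 6.5000, ybar = 9.1667.
S_xx = 109.5000, S_xy = 230.5000.
Using b1 = S_xy / S_xx = 230.5000 / 109.5000, we get b1 = 2.1050.

2.1050


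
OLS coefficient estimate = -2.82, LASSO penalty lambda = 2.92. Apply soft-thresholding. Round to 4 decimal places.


|beta_OLS| = 2.82.
lambda = 2.92.
Since |beta| <= lambda, the coefficient is set to 0.
Result = 0.0000.

0.0000


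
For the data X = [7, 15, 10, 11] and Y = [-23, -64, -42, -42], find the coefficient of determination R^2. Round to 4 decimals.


After computing the OLS fit (b0=11.3282, b1=-5.0305):
SSres = 13.9695, SStot = 842.7500.
R^2 = 1 - 13.9695/842.7500 = 0.9834.

0.9834


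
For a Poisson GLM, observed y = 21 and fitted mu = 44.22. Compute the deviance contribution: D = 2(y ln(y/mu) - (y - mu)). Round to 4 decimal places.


Compute y*ln(y/mu) = 21*ln(21/44.22) = 21*-0.744655 = -15.637755.
y - mu = -23.22.
D = 2*(-15.637755 - (-23.22)) = 15.164490, which rounds to 15.1645.

15.1645


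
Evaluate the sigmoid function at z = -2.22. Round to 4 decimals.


exp(2.2200) = 9.2073.
1 + exp(-z) = 10.2073.
sigmoid = 1/10.2073 = 0.0980.

0.0980


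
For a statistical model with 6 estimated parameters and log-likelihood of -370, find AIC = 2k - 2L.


Compute:
2k = 2*6 = 12.
-2*loglik = -2*(-370) = 740.
AIC = 12 + 740 = 752.

752


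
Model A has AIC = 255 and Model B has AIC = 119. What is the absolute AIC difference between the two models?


Compute |255 - 119| = 136.
Model B has the smaller AIC.

136


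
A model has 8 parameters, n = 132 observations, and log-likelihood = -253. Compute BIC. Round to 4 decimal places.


ln(132) = 4.882802.
k * ln(n) = 8 * 4.882802 = 39.062416.
-2L = 506.
BIC = 39.062416 + 506 = 545.062416, which rounds to 545.0624.

545.0624


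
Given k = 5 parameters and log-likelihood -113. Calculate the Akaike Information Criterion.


Compute:
2k = 2*5 = 10.
-2*loglik = -2*(-113) = 226.
AIC = 10 + 226 = 236.

236


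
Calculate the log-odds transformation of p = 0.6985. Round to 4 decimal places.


The odds are p/(1-p) = 0.6985 / 0.3015 = 2.3167.
logit(p) = ln(2.3167) = 0.8402.

0.8402


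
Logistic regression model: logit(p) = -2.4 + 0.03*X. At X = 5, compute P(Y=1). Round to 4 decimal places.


Compute z = -2.4 + (0.03)(5) = -2.2500.
exp(-z) = 9.4877.
P = 1/(1 + 9.4877) = 0.0953.

0.0953


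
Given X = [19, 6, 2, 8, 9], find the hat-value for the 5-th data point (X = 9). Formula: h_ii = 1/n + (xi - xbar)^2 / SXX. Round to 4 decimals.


Compute xbar = 8.8000 with n = 5 observations.
SXX = 158.8000.
Leverage = 1/5 + (9 - 8.8000)^2/158.8000 = 0.2003.

0.2003


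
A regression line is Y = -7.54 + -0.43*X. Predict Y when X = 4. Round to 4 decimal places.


Predicted value:
Y = -7.54 + (-0.43)(4) = -7.54 + -1.7200 = -9.2600.

-9.2600


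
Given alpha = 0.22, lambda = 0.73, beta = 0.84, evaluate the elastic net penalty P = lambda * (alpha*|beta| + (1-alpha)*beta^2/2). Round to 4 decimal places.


Compute:
L1 = 0.22 * 0.84 = 0.1848.
L2 = 0.78 * 0.84^2 / 2 = 0.2752.
Penalty = 0.73 * (0.1848 + 0.2752) = 0.3358.

0.3358


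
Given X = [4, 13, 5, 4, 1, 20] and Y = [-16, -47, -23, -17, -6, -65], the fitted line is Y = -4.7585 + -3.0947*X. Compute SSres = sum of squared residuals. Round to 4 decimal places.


Compute predicted values, then residuals = yi - yhat_i.
Residuals: [1.1373, -2.0104, -2.7680, 0.1373, 1.8532, 1.6525].
SSres = sum(residual^2) = 19.1809.

19.1809


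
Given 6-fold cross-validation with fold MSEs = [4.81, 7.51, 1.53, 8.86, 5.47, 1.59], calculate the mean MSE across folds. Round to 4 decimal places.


Add all fold MSEs: 29.7700.
Divide by k = 6: 29.7700/6 = 4.9617.

4.9617


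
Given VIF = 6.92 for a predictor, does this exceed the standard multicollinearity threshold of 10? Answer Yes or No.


Compare VIF = 6.92 to the threshold of 10.
6.92 < 10, so the answer is No.

No


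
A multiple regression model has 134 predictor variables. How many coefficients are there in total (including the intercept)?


Each predictor gets one coefficient, plus one intercept.
Total parameters = 134 + 1 = 135.

135


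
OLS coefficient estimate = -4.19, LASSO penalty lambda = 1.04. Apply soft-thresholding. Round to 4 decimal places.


|beta_OLS| = 4.19.
lambda = 1.04.
Since |beta| > lambda, coefficient = sign(beta)*(|beta| - lambda) = -3.1500.
Result = -3.1500.

-3.1500


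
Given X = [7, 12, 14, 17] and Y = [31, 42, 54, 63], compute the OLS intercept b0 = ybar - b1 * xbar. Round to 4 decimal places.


Compute b1 = 3.2642 from the OLS formula.
With xbar = 12.5000 and ybar = 47.5000, the intercept is:
b0 = 47.5000 - 3.2642 * 12.5000 = 6.6981.

6.6981


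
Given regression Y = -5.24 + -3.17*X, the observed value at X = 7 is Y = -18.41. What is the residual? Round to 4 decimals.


Predicted = -5.24 + -3.17 * 7 = -27.4300.
Residual = -18.41 - -27.4300 = 9.0200.

9.0200


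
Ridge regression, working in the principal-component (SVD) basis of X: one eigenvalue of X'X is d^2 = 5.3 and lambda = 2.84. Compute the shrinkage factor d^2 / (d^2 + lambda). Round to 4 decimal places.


Denominator = d^2 + lambda = 5.3 + 2.84 = 8.1400.
Shrinkage = 5.3 / 8.1400 = 0.6511.

0.6511


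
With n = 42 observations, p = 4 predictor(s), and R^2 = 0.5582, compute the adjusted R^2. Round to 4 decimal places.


Plug in: Adj R^2 = 1 - (1 - 0.5582) * 41/37.
= 1 - 0.4418 * 41/37
= 1 - 18.1138 / 37
= 1 - 0.4896 = 0.5104.

0.5104


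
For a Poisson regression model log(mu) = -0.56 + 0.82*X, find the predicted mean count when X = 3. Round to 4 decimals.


Compute eta = -0.56 + 0.82 * 3 = 1.9000.
Apply inverse link: mu = e^1.9000 = 6.6859.

6.6859


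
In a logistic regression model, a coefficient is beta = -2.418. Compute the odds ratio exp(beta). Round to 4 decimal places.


The odds ratio is computed as:
OR = e^(-2.418) = 0.0891.

0.0891


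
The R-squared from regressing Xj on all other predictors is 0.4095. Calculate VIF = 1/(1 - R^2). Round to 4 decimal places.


VIF = 1 / (1 - 0.4095).
= 1 / 0.5905 = 1.6935.

1.6935


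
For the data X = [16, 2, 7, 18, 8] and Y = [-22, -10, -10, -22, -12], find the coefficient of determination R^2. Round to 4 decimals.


Fit the OLS line: b0 = -6.0385, b1 = -0.8982.
SSres = 14.1674.
SStot = 156.8000.
R^2 = 1 - 14.1674/156.8000 = 0.9096.

0.9096


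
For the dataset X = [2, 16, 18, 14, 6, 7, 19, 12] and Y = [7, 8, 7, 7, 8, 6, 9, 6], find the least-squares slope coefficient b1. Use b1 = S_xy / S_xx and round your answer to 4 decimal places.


The sample means are xbar = 11.7500 and ybar = 7.2500.
Compute S_xx = 265.5000 and S_xy = 17.5000.
Slope b1 = S_xy / S_xx = 17.5000 / 265.5000 = 0.0659.

0.0659


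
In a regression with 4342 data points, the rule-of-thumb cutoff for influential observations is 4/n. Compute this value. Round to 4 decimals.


Using the rule of thumb:
Threshold = 4 / 4342 = 0.0009.

0.0009


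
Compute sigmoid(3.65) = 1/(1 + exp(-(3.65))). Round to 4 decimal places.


Compute exp(-3.6500) = 0.0260.
Sigmoid = 1 / (1 + 0.0260) = 1 / 1.0260 = 0.9747.

0.9747


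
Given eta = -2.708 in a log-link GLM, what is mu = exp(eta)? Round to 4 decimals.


mu = exp(eta) = exp(-2.708).
= 0.0667.

0.0667


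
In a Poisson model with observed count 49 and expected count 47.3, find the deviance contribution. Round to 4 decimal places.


y/mu = 49/47.3 = 1.035941 (approx.), and ln(49/47.3) = 0.035310.
y * ln(y/mu) = 49 * 0.035310 = 1.730190.
y - mu = 1.7.
D = 2 * (1.730190 - 1.7) = 0.060380, which rounds to 0.0604.

0.0604


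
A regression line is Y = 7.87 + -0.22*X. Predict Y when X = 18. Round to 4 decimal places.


Plug X = 18 into Y = 7.87 + -0.22*X:
Y = 7.87 + -3.9600 = 3.9100.

3.9100


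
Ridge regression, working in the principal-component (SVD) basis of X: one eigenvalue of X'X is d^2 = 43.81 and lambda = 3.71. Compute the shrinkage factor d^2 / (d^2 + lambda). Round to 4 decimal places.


Compute the denominator: 43.81 + 3.71 = 47.5200.
Shrinkage factor = 43.81 / 47.5200 = 0.9219.

0.9219


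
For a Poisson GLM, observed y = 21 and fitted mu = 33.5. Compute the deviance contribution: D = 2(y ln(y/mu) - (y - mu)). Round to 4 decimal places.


Compute y*ln(y/mu) = 21*ln(21/33.5) = 21*-0.467023 = -9.807483.
y - mu = -12.5.
D = 2*(-9.807483 - (-12.5)) = 5.385034, which rounds to 5.3850.

5.3850


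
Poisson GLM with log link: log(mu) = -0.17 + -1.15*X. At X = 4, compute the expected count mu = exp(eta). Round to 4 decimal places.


Linear predictor: eta = -0.17 + (-1.15)(4) = -4.7700.
Expected count: mu = exp(-4.7700) = 0.0085.

0.0085


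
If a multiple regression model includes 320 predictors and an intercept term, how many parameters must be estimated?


Total coefficients = number of predictors + 1 (for the intercept).
= 320 + 1 = 321.

321


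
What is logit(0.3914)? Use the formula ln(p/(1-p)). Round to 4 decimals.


Compute the odds: 0.3914/0.6086 = 0.6431.
Take the natural log: ln(0.6431) = -0.4414.

-0.4414


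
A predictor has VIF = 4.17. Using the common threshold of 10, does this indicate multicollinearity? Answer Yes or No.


The threshold is 10.
VIF = 4.17 is < 10.
Multicollinearity indication: No.

No


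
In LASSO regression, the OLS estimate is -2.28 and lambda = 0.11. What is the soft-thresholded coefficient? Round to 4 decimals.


Absolute value: |-2.28| = 2.28.
Compare to lambda = 0.11.
Since |beta| > lambda, coefficient = sign(beta)*(|beta| - lambda) = -2.1700.

-2.1700


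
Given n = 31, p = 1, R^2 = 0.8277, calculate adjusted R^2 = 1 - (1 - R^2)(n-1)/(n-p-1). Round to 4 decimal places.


Using the formula:
(1 - 0.8277) = 0.1723.
Multiply by 30/29: 0.1723 * 30 = 5.1690, then 5.1690 / 29 = 0.1782.
Adj R^2 = 1 - 0.1782 = 0.8218.

0.8218


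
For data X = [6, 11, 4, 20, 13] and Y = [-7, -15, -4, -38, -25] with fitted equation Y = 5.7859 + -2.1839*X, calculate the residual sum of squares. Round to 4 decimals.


Predicted values from Y = 5.7859 + -2.1839*X.
Residuals: [0.3175, 3.2370, -1.0503, -0.1079, -2.3952].
SSres = 17.4307.

17.4307
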